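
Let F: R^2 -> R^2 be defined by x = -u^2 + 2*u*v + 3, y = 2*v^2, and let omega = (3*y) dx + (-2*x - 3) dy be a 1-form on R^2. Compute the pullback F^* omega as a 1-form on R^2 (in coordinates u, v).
F^* omega = (12*v^2*(-u + v)) du + (4*v*(2*u^2 - u*v - 9)) dv

Using F^*(f dg) = (f ∘ F) d(g ∘ F), substitute each coordinate x_i by F_i(u, v) in f_i, and replace dx_i by d F_i = (∂F_i/∂u) du + (∂F_i/∂v) dv.
  For the x component: f_1(F) = 6*v^2; d F_1 = (-2*u + 2*v) du + (2*u) dv
  For the y component: f_2(F) = 2*u^2 - 4*u*v - 9; d F_2 = (0) du + (4*v) dv
Combining and collecting du, dv coefficients:
  coeff of du: 12*v^2*(-u + v)
  coeff of dv: 4*v*(2*u^2 - u*v - 9)
F^* omega = (12*v^2*(-u + v)) du + (4*v*(2*u^2 - u*v - 9)) dv.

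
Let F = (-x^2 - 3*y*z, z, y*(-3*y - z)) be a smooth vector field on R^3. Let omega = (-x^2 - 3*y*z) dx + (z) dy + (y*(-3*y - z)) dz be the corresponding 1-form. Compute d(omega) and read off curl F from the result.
d(omega) = (-6*y - z - 1) dy ∧ dz + (-3*y) dz ∧ dx + (3*z) dx ∧ dy; curl F = (-6*y - z - 1, -3*y, 3*z)

d omega = sum_{i<j} (∂f_j/∂x_i - ∂f_i/∂x_j) dx_i ∧ dx_j. Under the identification (dy ∧ dz, dz ∧ dx, dx ∧ dy) ↔ (e_x, e_y, e_z), the coefficients are exactly the components of curl F. Compute:
  ∂R/∂y - ∂Q/∂z = (-6*y - z) - (1) = -6*y - z - 1
  ∂P/∂z - ∂R/∂x = (-3*y) - (0) = -3*y
  ∂Q/∂x - ∂P/∂y = (0) - (-3*z) = 3*z.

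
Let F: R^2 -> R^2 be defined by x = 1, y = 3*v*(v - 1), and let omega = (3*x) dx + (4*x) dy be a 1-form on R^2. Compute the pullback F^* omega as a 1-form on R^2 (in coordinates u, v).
F^* omega = (24*v - 12) dv

Using F^*(f dg) = (f ∘ F) d(g ∘ F), substitute each coordinate x_i by F_i(u, v) in f_i, and replace dx_i by d F_i = (∂F_i/∂u) du + (∂F_i/∂v) dv.
  For the x component: f_1(F) = 3; d F_1 = (0) du + (0) dv
  For the y component: f_2(F) = 4; d F_2 = (0) du + (6*v - 3) dv
Combining and collecting du, dv coefficients:
  coeff of du: 0
  coeff of dv: 24*v - 12
F^* omega = (24*v - 12) dv.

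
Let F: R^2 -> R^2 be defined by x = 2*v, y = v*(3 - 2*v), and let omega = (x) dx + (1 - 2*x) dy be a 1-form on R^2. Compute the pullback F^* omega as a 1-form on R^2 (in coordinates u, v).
F^* omega = (16*v^2 - 12*v + 3) dv

Using F^*(f dg) = (f ∘ F) d(g ∘ F), substitute each coordinate x_i by F_i(u, v) in f_i, and replace dx_i by d F_i = (∂F_i/∂u) du + (∂F_i/∂v) dv.
  For the x component: f_1(F) = 2*v; d F_1 = (0) du + (2) dv
  For the y component: f_2(F) = 1 - 4*v; d F_2 = (0) du + (3 - 4*v) dv
Combining and collecting du, dv coefficients:
  coeff of du: 0
  coeff of dv: 16*v^2 - 12*v + 3
F^* omega = (16*v^2 - 12*v + 3) dv.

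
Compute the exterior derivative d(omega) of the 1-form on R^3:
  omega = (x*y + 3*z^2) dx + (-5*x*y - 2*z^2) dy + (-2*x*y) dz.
d(omega) = (-x - 5*y) dx ∧ dy + (-2*y - 6*z) dx ∧ dz + (-2*x + 4*z) dy ∧ dz

For a 1-form omega = sum_i f_i dx_i, the exterior derivative is
  d(omega) = sum_{i < j} (∂f_j/∂x_i - ∂f_i/∂x_j) dx_i ∧ dx_j.
  coefficient of dx ∧ dy: ∂f_2/∂x - ∂f_1/∂y = ∂(-5*x*y - 2*z^2)/∂x - ∂(x*y + 3*z^2)/∂y = -x - 5*y
  coefficient of dx ∧ dz: ∂f_3/∂x - ∂f_1/∂z = ∂(-2*x*y)/∂x - ∂(x*y + 3*z^2)/∂z = -2*y - 6*z
  coefficient of dy ∧ dz: ∂f_3/∂y - ∂f_2/∂z = ∂(-2*x*y)/∂y - ∂(-5*x*y - 2*z^2)/∂z = -2*x + 4*z
Assembling: d(omega) = (-x - 5*y) dx ∧ dy + (-2*y - 6*z) dx ∧ dz + (-2*x + 4*z) dy ∧ dz.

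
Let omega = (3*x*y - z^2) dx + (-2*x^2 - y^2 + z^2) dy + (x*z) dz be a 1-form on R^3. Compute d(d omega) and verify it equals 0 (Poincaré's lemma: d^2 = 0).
d(d omega) = 0

Step 1: d omega = sum_{i<j} (∂f_j/∂x_i - ∂f_i/∂x_j) dx_i ∧ dx_j:
  coeff of dx ∧ dy: -7*x
  coeff of dx ∧ dz: 3*z
  coeff of dy ∧ dz: -2*z
Step 2: Apply d again to each 2-form coefficient. The only possible 3-form in R^3 is dx ∧ dy ∧ dz, with coefficient
  ∂(coeff of dy∧dz)/∂x - ∂(coeff of dx∧dz)/∂y + ∂(coeff of dx∧dy)/∂z
  = ∂/∂x (-2*z) - ∂/∂y (3*z) + ∂/∂z (-7*x).
Each of these terms simplifies to sums of mixed partials that cancel in pairs. The result is 0 (by equality of mixed partials for smooth functions — Schwarz / Clairaut).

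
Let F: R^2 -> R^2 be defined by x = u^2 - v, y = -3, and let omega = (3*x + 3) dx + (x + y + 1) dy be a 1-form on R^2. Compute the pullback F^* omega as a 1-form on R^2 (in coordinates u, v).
F^* omega = (6*u*(u^2 - v + 1)) du + (-3*u^2 + 3*v - 3) dv

Using F^*(f dg) = (f ∘ F) d(g ∘ F), substitute each coordinate x_i by F_i(u, v) in f_i, and replace dx_i by d F_i = (∂F_i/∂u) du + (∂F_i/∂v) dv.
  For the x component: f_1(F) = 3*u^2 - 3*v + 3; d F_1 = (2*u) du + (-1) dv
  For the y component: f_2(F) = u^2 - v - 2; d F_2 = (0) du + (0) dv
Combining and collecting du, dv coefficients:
  coeff of du: 6*u*(u^2 - v + 1)
  coeff of dv: -3*u^2 + 3*v - 3
F^* omega = (6*u*(u^2 - v + 1)) du + (-3*u^2 + 3*v - 3) dv.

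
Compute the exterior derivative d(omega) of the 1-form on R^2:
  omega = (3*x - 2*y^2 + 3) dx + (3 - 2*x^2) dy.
d(omega) = (-4*x + 4*y) dx ∧ dy

For a 1-form omega = sum_i f_i dx_i, the exterior derivative is
  d(omega) = sum_{i < j} (∂f_j/∂x_i - ∂f_i/∂x_j) dx_i ∧ dx_j.
  coefficient of dx ∧ dy: ∂f_2/∂x - ∂f_1/∂y = ∂(3 - 2*x^2)/∂x - ∂(3*x - 2*y^2 + 3)/∂y = -4*x + 4*y
Assembling: d(omega) = (-4*x + 4*y) dx ∧ dy.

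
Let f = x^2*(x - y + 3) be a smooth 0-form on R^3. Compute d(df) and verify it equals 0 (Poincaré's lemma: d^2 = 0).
d(df) = 0

Step 1: df = sum_i (∂f/∂x_i) dx_i = (x*(3*x - 2*y + 6)) dx + (-x^2) dy + (0) dz.
Step 2: Apply d again. Using the 1-form formula, the coefficient of dx ∧ dy in d(df) is ∂^2 f/∂x ∂y - ∂^2 f/∂y ∂x = (-2*x) - (-2*x) = 0 (equality of mixed partials for smooth f).
Similarly for dx ∧ dz and dy ∧ dz — all coefficients vanish. So d(df) = 0.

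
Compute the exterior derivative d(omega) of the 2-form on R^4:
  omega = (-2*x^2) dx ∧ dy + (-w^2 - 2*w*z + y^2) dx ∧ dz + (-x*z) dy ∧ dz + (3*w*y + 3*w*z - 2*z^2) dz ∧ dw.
d(omega) = (-2*y - z) dx ∧ dy ∧ dz + (-2*w - 2*z) dx ∧ dz ∧ dw + (3*w) dy ∧ dz ∧ dw

For a 2-form omega = sum_{i<j} g_{ij} dx_i ∧ dx_j, the exterior derivative is
  d(omega) = sum_{i<j} d(g_{ij}) ∧ dx_i ∧ dx_j = sum_{i<j, k} (∂g_{ij}/∂x_k) dx_k ∧ dx_i ∧ dx_j.
Expand each term, using dx_k ∧ dx_i ∧ dx_j = sgn(permutation) dx_{(a)} ∧ dx_{(b)} ∧ dx_{(c)} with (a < b < c) sorted:
  d(-w^2 - 2*w*z + y^2) includes (∂/∂y)(-w^2 - 2*w*z + y^2) dy = (2*y) dy, which multiplied by dx ∧ dz gives (-2*y) dx ∧ dy ∧ dz
  d(-w^2 - 2*w*z + y^2) includes (∂/∂w)(-w^2 - 2*w*z + y^2) dw = (-2*w - 2*z) dw, which multiplied by dx ∧ dz gives (-2*w - 2*z) dx ∧ dz ∧ dw
  d(-x*z) includes (∂/∂x)(-x*z) dx = (-z) dx, which multiplied by dy ∧ dz gives (-z) dx ∧ dy ∧ dz
  d(3*w*y + 3*w*z - 2*z^2) includes (∂/∂y)(3*w*y + 3*w*z - 2*z^2) dy = (3*w) dy, which multiplied by dz ∧ dw gives (3*w) dy ∧ dz ∧ dw
Collecting like 3-forms: d(omega) = (-2*y - z) dx ∧ dy ∧ dz + (-2*w - 2*z) dx ∧ dz ∧ dw + (3*w) dy ∧ dz ∧ dw.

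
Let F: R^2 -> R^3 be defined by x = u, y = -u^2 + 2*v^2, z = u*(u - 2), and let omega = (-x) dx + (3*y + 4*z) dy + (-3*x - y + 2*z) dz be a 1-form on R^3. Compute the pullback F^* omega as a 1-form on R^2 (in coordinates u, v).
F^* omega = (4*u^3 - 4*u^2 - 16*u*v^2 + 13*u + 4*v^2) du + (4*v*(u^2 - 8*u + 6*v^2)) dv

Using F^*(f dg) = (f ∘ F) d(g ∘ F), substitute each coordinate x_i by F_i(u, v) in f_i, and replace dx_i by d F_i = (∂F_i/∂u) du + (∂F_i/∂v) dv.
  For the x component: f_1(F) = -u; d F_1 = (1) du + (0) dv
  For the y component: f_2(F) = u^2 - 8*u + 6*v^2; d F_2 = (-2*u) du + (4*v) dv
  For the z component: f_3(F) = 3*u^2 - 7*u - 2*v^2; d F_3 = (2*u - 2) du + (0) dv
Combining and collecting du, dv coefficients:
  coeff of du: 4*u^3 - 4*u^2 - 16*u*v^2 + 13*u + 4*v^2
  coeff of dv: 4*v*(u^2 - 8*u + 6*v^2)
F^* omega = (4*u^3 - 4*u^2 - 16*u*v^2 + 13*u + 4*v^2) du + (4*v*(u^2 - 8*u + 6*v^2)) dv.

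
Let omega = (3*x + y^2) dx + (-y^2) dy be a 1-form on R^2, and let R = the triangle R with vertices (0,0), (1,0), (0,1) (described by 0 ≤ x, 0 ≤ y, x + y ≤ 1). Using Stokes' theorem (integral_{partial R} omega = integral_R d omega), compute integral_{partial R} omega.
integral_(partial R) omega = -1/3

Stokes: integral_partial_R omega = integral_R d omega with d omega = (∂Q/∂x - ∂P/∂y) dx ∧ dy.
  ∂Q/∂x = 0
  ∂P/∂y = 2*y
  integrand = ∂Q/∂x - ∂P/∂y = -2*y.
Integrating over R: integral_0^1 integral_0^{1-x} (-2*y) dy dx = -1/3.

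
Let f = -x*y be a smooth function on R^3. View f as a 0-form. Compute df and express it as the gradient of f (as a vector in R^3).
df = (-y) dx + (-x) dy + (0) dz; grad f = (-y, -x, 0)

For a 0-form f, d f = (∂f/∂x) dx + (∂f/∂y) dy + (∂f/∂z) dz. The components of the vector representation are exactly the entries of grad f in Cartesian coordinates:
  ∂f/∂x = -y
  ∂f/∂y = -x
  ∂f/∂z = 0.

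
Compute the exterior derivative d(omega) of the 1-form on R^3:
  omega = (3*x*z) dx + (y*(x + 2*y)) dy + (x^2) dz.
d(omega) = (y) dx ∧ dy + (-x) dx ∧ dz

For a 1-form omega = sum_i f_i dx_i, the exterior derivative is
  d(omega) = sum_{i < j} (∂f_j/∂x_i - ∂f_i/∂x_j) dx_i ∧ dx_j.
  coefficient of dx ∧ dy: ∂f_2/∂x - ∂f_1/∂y = ∂(y*(x + 2*y))/∂x - ∂(3*x*z)/∂y = y
  coefficient of dx ∧ dz: ∂f_3/∂x - ∂f_1/∂z = ∂(x^2)/∂x - ∂(3*x*z)/∂z = -x
Assembling: d(omega) = (y) dx ∧ dy + (-x) dx ∧ dz.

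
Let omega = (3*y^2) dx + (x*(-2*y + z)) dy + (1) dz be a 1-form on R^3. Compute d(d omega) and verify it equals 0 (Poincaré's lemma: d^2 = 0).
d(d omega) = 0

Step 1: d omega = sum_{i<j} (∂f_j/∂x_i - ∂f_i/∂x_j) dx_i ∧ dx_j:
  coeff of dx ∧ dy: -8*y + z
  coeff of dx ∧ dz: 0
  coeff of dy ∧ dz: -x
Step 2: Apply d again to each 2-form coefficient. The only possible 3-form in R^3 is dx ∧ dy ∧ dz, with coefficient
  ∂(coeff of dy∧dz)/∂x - ∂(coeff of dx∧dz)/∂y + ∂(coeff of dx∧dy)/∂z
  = ∂/∂x (-x) - ∂/∂y (0) + ∂/∂z (-8*y + z).
Each of these terms simplifies to sums of mixed partials that cancel in pairs. The result is 0 (by equality of mixed partials for smooth functions — Schwarz / Clairaut).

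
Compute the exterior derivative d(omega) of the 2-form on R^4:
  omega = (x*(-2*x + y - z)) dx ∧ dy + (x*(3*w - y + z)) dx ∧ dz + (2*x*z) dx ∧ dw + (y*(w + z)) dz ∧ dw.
d(omega) = (x) dx ∧ dz ∧ dw + (w + z) dy ∧ dz ∧ dw

For a 2-form omega = sum_{i<j} g_{ij} dx_i ∧ dx_j, the exterior derivative is
  d(omega) = sum_{i<j} d(g_{ij}) ∧ dx_i ∧ dx_j = sum_{i<j, k} (∂g_{ij}/∂x_k) dx_k ∧ dx_i ∧ dx_j.
Expand each term, using dx_k ∧ dx_i ∧ dx_j = sgn(permutation) dx_{(a)} ∧ dx_{(b)} ∧ dx_{(c)} with (a < b < c) sorted:
  d(x*(-2*x + y - z)) includes (∂/∂z)(x*(-2*x + y - z)) dz = (-x) dz, which multiplied by dx ∧ dy gives (-x) dx ∧ dy ∧ dz
  d(x*(3*w - y + z)) includes (∂/∂y)(x*(3*w - y + z)) dy = (-x) dy, which multiplied by dx ∧ dz gives (x) dx ∧ dy ∧ dz
  d(x*(3*w - y + z)) includes (∂/∂w)(x*(3*w - y + z)) dw = (3*x) dw, which multiplied by dx ∧ dz gives (3*x) dx ∧ dz ∧ dw
  d(2*x*z) includes (∂/∂z)(2*x*z) dz = (2*x) dz, which multiplied by dx ∧ dw gives (-2*x) dx ∧ dz ∧ dw
  d(y*(w + z)) includes (∂/∂y)(y*(w + z)) dy = (w + z) dy, which multiplied by dz ∧ dw gives (w + z) dy ∧ dz ∧ dw
Collecting like 3-forms: d(omega) = (x) dx ∧ dz ∧ dw + (w + z) dy ∧ dz ∧ dw.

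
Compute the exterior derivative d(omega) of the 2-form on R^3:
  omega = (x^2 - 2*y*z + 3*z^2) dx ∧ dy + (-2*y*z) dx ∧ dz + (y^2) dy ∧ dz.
d(omega) = (-2*y + 8*z) dx ∧ dy ∧ dz

For a 2-form omega = sum_{i<j} g_{ij} dx_i ∧ dx_j, the exterior derivative is
  d(omega) = sum_{i<j} d(g_{ij}) ∧ dx_i ∧ dx_j = sum_{i<j, k} (∂g_{ij}/∂x_k) dx_k ∧ dx_i ∧ dx_j.
Expand each term, using dx_k ∧ dx_i ∧ dx_j = sgn(permutation) dx_{(a)} ∧ dx_{(b)} ∧ dx_{(c)} with (a < b < c) sorted:
  d(x^2 - 2*y*z + 3*z^2) includes (∂/∂z)(x^2 - 2*y*z + 3*z^2) dz = (-2*y + 6*z) dz, which multiplied by dx ∧ dy gives (-2*y + 6*z) dx ∧ dy ∧ dz
  d(-2*y*z) includes (∂/∂y)(-2*y*z) dy = (-2*z) dy, which multiplied by dx ∧ dz gives (2*z) dx ∧ dy ∧ dz
Collecting like 3-forms: d(omega) = (-2*y + 8*z) dx ∧ dy ∧ dz.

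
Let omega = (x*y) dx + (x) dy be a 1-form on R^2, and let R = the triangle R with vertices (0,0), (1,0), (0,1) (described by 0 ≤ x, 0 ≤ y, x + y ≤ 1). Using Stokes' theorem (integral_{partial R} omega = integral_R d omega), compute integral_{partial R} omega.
integral_(partial R) omega = 1/3

Stokes: integral_partial_R omega = integral_R d omega with d omega = (∂Q/∂x - ∂P/∂y) dx ∧ dy.
  ∂Q/∂x = 1
  ∂P/∂y = x
  integrand = ∂Q/∂x - ∂P/∂y = 1 - x.
Integrating over R: integral_0^1 integral_0^{1-x} (1 - x) dy dx = 1/3.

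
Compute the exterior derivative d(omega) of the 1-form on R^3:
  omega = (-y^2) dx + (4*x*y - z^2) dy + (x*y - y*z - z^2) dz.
d(omega) = (6*y) dx ∧ dy + (y) dx ∧ dz + (x + z) dy ∧ dz

For a 1-form omega = sum_i f_i dx_i, the exterior derivative is
  d(omega) = sum_{i < j} (∂f_j/∂x_i - ∂f_i/∂x_j) dx_i ∧ dx_j.
  coefficient of dx ∧ dy: ∂f_2/∂x - ∂f_1/∂y = ∂(4*x*y - z^2)/∂x - ∂(-y^2)/∂y = 6*y
  coefficient of dx ∧ dz: ∂f_3/∂x - ∂f_1/∂z = ∂(x*y - y*z - z^2)/∂x - ∂(-y^2)/∂z = y
  coefficient of dy ∧ dz: ∂f_3/∂y - ∂f_2/∂z = ∂(x*y - y*z - z^2)/∂y - ∂(4*x*y - z^2)/∂z = x + z
Assembling: d(omega) = (6*y) dx ∧ dy + (y) dx ∧ dz + (x + z) dy ∧ dz.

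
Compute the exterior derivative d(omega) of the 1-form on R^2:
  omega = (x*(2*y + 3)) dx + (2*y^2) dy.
d(omega) = (-2*x) dx ∧ dy

For a 1-form omega = sum_i f_i dx_i, the exterior derivative is
  d(omega) = sum_{i < j} (∂f_j/∂x_i - ∂f_i/∂x_j) dx_i ∧ dx_j.
  coefficient of dx ∧ dy: ∂f_2/∂x - ∂f_1/∂y = ∂(2*y^2)/∂x - ∂(x*(2*y + 3))/∂y = -2*x
Assembling: d(omega) = (-2*x) dx ∧ dy.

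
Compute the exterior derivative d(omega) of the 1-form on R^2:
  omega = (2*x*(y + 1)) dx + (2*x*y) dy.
d(omega) = (-2*x + 2*y) dx ∧ dy

For a 1-form omega = sum_i f_i dx_i, the exterior derivative is
  d(omega) = sum_{i < j} (∂f_j/∂x_i - ∂f_i/∂x_j) dx_i ∧ dx_j.
  coefficient of dx ∧ dy: ∂f_2/∂x - ∂f_1/∂y = ∂(2*x*y)/∂x - ∂(2*x*(y + 1))/∂y = -2*x + 2*y
Assembling: d(omega) = (-2*x + 2*y) dx ∧ dy.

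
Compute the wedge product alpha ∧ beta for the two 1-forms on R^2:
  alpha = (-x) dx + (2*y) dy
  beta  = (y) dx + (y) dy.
alpha ∧ beta = (-y*(x + 2*y)) dx ∧ dy

Distribute the wedge, using dx_i ∧ dx_j = -dx_j ∧ dx_i and dx_i ∧ dx_i = 0. For each pair (i, j) with i < j, the coefficient of dx_i ∧ dx_j in alpha ∧ beta is (alpha_i * beta_j - alpha_j * beta_i). Collecting: alpha ∧ beta = (-y*(x + 2*y)) dx ∧ dy.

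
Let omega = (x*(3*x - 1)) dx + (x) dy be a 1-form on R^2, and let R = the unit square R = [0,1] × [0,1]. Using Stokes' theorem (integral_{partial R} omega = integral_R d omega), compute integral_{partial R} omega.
integral_(partial R) omega = 1

Stokes: integral_partial_R omega = integral_R d omega with d omega = (∂Q/∂x - ∂P/∂y) dx ∧ dy.
  ∂Q/∂x = 1
  ∂P/∂y = 0
  integrand = ∂Q/∂x - ∂P/∂y = 1.
Integrating over R: integral_0^1 integral_0^1 (1) dx dy = 1.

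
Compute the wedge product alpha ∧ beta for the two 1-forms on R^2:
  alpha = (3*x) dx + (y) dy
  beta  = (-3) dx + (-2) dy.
alpha ∧ beta = (-6*x + 3*y) dx ∧ dy

Distribute the wedge, using dx_i ∧ dx_j = -dx_j ∧ dx_i and dx_i ∧ dx_i = 0. For each pair (i, j) with i < j, the coefficient of dx_i ∧ dx_j in alpha ∧ beta is (alpha_i * beta_j - alpha_j * beta_i). Collecting: alpha ∧ beta = (-6*x + 3*y) dx ∧ dy.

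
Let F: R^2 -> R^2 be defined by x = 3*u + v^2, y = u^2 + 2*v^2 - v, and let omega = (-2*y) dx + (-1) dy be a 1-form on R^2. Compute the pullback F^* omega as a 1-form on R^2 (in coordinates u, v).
F^* omega = (-6*u^2 - 2*u - 12*v^2 + 6*v) du + (-4*u^2*v - 8*v^3 + 4*v^2 - 4*v + 1) dv

Using F^*(f dg) = (f ∘ F) d(g ∘ F), substitute each coordinate x_i by F_i(u, v) in f_i, and replace dx_i by d F_i = (∂F_i/∂u) du + (∂F_i/∂v) dv.
  For the x component: f_1(F) = -2*u^2 - 4*v^2 + 2*v; d F_1 = (3) du + (2*v) dv
  For the y component: f_2(F) = -1; d F_2 = (2*u) du + (4*v - 1) dv
Combining and collecting du, dv coefficients:
  coeff of du: -6*u^2 - 2*u - 12*v^2 + 6*v
  coeff of dv: -4*u^2*v - 8*v^3 + 4*v^2 - 4*v + 1
F^* omega = (-6*u^2 - 2*u - 12*v^2 + 6*v) du + (-4*u^2*v - 8*v^3 + 4*v^2 - 4*v + 1) dv.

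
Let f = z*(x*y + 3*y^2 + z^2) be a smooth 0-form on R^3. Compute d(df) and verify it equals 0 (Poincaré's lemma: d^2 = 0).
d(df) = 0

Step 1: df = sum_i (∂f/∂x_i) dx_i = (y*z) dx + (z*(x + 6*y)) dy + (x*y + 3*y^2 + 3*z^2) dz.
Step 2: Apply d again. Using the 1-form formula, the coefficient of dx ∧ dy in d(df) is ∂^2 f/∂x ∂y - ∂^2 f/∂y ∂x = (z) - (z) = 0 (equality of mixed partials for smooth f).
Similarly for dx ∧ dz and dy ∧ dz — all coefficients vanish. So d(df) = 0.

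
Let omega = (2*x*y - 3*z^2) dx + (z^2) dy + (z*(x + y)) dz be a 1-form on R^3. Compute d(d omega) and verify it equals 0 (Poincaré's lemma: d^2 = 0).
d(d omega) = 0

Step 1: d omega = sum_{i<j} (∂f_j/∂x_i - ∂f_i/∂x_j) dx_i ∧ dx_j:
  coeff of dx ∧ dy: -2*x
  coeff of dx ∧ dz: 7*z
  coeff of dy ∧ dz: -z
Step 2: Apply d again to each 2-form coefficient. The only possible 3-form in R^3 is dx ∧ dy ∧ dz, with coefficient
  ∂(coeff of dy∧dz)/∂x - ∂(coeff of dx∧dz)/∂y + ∂(coeff of dx∧dy)/∂z
  = ∂/∂x (-z) - ∂/∂y (7*z) + ∂/∂z (-2*x).
Each of these terms simplifies to sums of mixed partials that cancel in pairs. The result is 0 (by equality of mixed partials for smooth functions — Schwarz / Clairaut).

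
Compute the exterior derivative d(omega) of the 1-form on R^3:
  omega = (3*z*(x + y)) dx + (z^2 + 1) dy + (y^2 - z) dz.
d(omega) = (-3*z) dx ∧ dy + (-3*x - 3*y) dx ∧ dz + (2*y - 2*z) dy ∧ dz

For a 1-form omega = sum_i f_i dx_i, the exterior derivative is
  d(omega) = sum_{i < j} (∂f_j/∂x_i - ∂f_i/∂x_j) dx_i ∧ dx_j.
  coefficient of dx ∧ dy: ∂f_2/∂x - ∂f_1/∂y = ∂(z^2 + 1)/∂x - ∂(3*z*(x + y))/∂y = -3*z
  coefficient of dx ∧ dz: ∂f_3/∂x - ∂f_1/∂z = ∂(y^2 - z)/∂x - ∂(3*z*(x + y))/∂z = -3*x - 3*y
  coefficient of dy ∧ dz: ∂f_3/∂y - ∂f_2/∂z = ∂(y^2 - z)/∂y - ∂(z^2 + 1)/∂z = 2*y - 2*z
Assembling: d(omega) = (-3*z) dx ∧ dy + (-3*x - 3*y) dx ∧ dz + (2*y - 2*z) dy ∧ dz.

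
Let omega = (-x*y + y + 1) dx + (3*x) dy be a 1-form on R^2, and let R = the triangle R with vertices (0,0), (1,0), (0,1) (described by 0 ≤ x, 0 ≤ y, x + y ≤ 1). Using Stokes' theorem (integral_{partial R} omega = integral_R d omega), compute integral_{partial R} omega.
integral_(partial R) omega = 7/6

Stokes: integral_partial_R omega = integral_R d omega with d omega = (∂Q/∂x - ∂P/∂y) dx ∧ dy.
  ∂Q/∂x = 3
  ∂P/∂y = 1 - x
  integrand = ∂Q/∂x - ∂P/∂y = x + 2.
Integrating over R: integral_0^1 integral_0^{1-x} (x + 2) dy dx = 7/6.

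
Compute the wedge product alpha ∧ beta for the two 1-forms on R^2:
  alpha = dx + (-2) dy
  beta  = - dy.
alpha ∧ beta = (-1) dx ∧ dy

Distribute the wedge, using dx_i ∧ dx_j = -dx_j ∧ dx_i and dx_i ∧ dx_i = 0. For each pair (i, j) with i < j, the coefficient of dx_i ∧ dx_j in alpha ∧ beta is (alpha_i * beta_j - alpha_j * beta_i). Collecting: alpha ∧ beta = (-1) dx ∧ dy.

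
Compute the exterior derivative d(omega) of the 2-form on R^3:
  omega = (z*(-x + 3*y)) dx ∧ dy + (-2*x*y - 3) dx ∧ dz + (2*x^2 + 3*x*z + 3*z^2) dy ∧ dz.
d(omega) = (5*x + 3*y + 3*z) dx ∧ dy ∧ dz

For a 2-form omega = sum_{i<j} g_{ij} dx_i ∧ dx_j, the exterior derivative is
  d(omega) = sum_{i<j} d(g_{ij}) ∧ dx_i ∧ dx_j = sum_{i<j, k} (∂g_{ij}/∂x_k) dx_k ∧ dx_i ∧ dx_j.
Expand each term, using dx_k ∧ dx_i ∧ dx_j = sgn(permutation) dx_{(a)} ∧ dx_{(b)} ∧ dx_{(c)} with (a < b < c) sorted:
  d(z*(-x + 3*y)) includes (∂/∂z)(z*(-x + 3*y)) dz = (-x + 3*y) dz, which multiplied by dx ∧ dy gives (-x + 3*y) dx ∧ dy ∧ dz
  d(-2*x*y - 3) includes (∂/∂y)(-2*x*y - 3) dy = (-2*x) dy, which multiplied by dx ∧ dz gives (2*x) dx ∧ dy ∧ dz
  d(2*x^2 + 3*x*z + 3*z^2) includes (∂/∂x)(2*x^2 + 3*x*z + 3*z^2) dx = (4*x + 3*z) dx, which multiplied by dy ∧ dz gives (4*x + 3*z) dx ∧ dy ∧ dz
Collecting like 3-forms: d(omega) = (5*x + 3*y + 3*z) dx ∧ dy ∧ dz.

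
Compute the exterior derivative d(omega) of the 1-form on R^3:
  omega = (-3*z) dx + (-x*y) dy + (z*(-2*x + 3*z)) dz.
d(omega) = (-y) dx ∧ dy + (3 - 2*z) dx ∧ dz

For a 1-form omega = sum_i f_i dx_i, the exterior derivative is
  d(omega) = sum_{i < j} (∂f_j/∂x_i - ∂f_i/∂x_j) dx_i ∧ dx_j.
  coefficient of dx ∧ dy: ∂f_2/∂x - ∂f_1/∂y = ∂(-x*y)/∂x - ∂(-3*z)/∂y = -y
  coefficient of dx ∧ dz: ∂f_3/∂x - ∂f_1/∂z = ∂(z*(-2*x + 3*z))/∂x - ∂(-3*z)/∂z = 3 - 2*z
Assembling: d(omega) = (-y) dx ∧ dy + (3 - 2*z) dx ∧ dz.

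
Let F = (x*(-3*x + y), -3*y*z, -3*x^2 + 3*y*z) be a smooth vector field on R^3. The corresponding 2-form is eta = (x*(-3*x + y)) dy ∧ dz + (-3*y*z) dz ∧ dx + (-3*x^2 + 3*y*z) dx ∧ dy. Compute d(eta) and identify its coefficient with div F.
d(eta) = (-6*x + 4*y - 3*z) dx ∧ dy ∧ dz; div F = -6*x + 4*y - 3*z

For a 2-form in R^3 of the form above, applying d gives a 3-form with coefficient ∂P/∂x + ∂Q/∂y + ∂R/∂z:
  ∂P/∂x = -6*x + y
  ∂Q/∂y = -3*z
  ∂R/∂z = 3*y
Sum = -6*x + 4*y - 3*z, which is exactly div F.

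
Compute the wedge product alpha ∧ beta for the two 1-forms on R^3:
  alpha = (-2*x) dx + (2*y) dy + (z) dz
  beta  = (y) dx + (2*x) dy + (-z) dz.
alpha ∧ beta = (-4*x^2 - 2*y^2) dx ∧ dy + (z*(2*x - y)) dx ∧ dz + (-2*z*(x + y)) dy ∧ dz

Distribute the wedge, using dx_i ∧ dx_j = -dx_j ∧ dx_i and dx_i ∧ dx_i = 0. For each pair (i, j) with i < j, the coefficient of dx_i ∧ dx_j in alpha ∧ beta is (alpha_i * beta_j - alpha_j * beta_i). Collecting: alpha ∧ beta = (-4*x^2 - 2*y^2) dx ∧ dy + (z*(2*x - y)) dx ∧ dz + (-2*z*(x + y)) dy ∧ dz.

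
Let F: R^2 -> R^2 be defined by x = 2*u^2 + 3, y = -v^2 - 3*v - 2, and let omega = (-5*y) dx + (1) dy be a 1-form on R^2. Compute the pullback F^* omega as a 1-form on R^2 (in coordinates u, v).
F^* omega = (20*u*(v^2 + 3*v + 2)) du + (-2*v - 3) dv

Using F^*(f dg) = (f ∘ F) d(g ∘ F), substitute each coordinate x_i by F_i(u, v) in f_i, and replace dx_i by d F_i = (∂F_i/∂u) du + (∂F_i/∂v) dv.
  For the x component: f_1(F) = 5*v^2 + 15*v + 10; d F_1 = (4*u) du + (0) dv
  For the y component: f_2(F) = 1; d F_2 = (0) du + (-2*v - 3) dv
Combining and collecting du, dv coefficients:
  coeff of du: 20*u*(v^2 + 3*v + 2)
  coeff of dv: -2*v - 3
F^* omega = (20*u*(v^2 + 3*v + 2)) du + (-2*v - 3) dv.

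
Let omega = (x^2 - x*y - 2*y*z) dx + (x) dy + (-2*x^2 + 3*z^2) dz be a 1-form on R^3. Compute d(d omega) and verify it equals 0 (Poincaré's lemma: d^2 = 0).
d(d omega) = 0

Step 1: d omega = sum_{i<j} (∂f_j/∂x_i - ∂f_i/∂x_j) dx_i ∧ dx_j:
  coeff of dx ∧ dy: x + 2*z + 1
  coeff of dx ∧ dz: -4*x + 2*y
  coeff of dy ∧ dz: 0
Step 2: Apply d again to each 2-form coefficient. The only possible 3-form in R^3 is dx ∧ dy ∧ dz, with coefficient
  ∂(coeff of dy∧dz)/∂x - ∂(coeff of dx∧dz)/∂y + ∂(coeff of dx∧dy)/∂z
  = ∂/∂x (0) - ∂/∂y (-4*x + 2*y) + ∂/∂z (x + 2*z + 1).
Each of these terms simplifies to sums of mixed partials that cancel in pairs. The result is 0 (by equality of mixed partials for smooth functions — Schwarz / Clairaut).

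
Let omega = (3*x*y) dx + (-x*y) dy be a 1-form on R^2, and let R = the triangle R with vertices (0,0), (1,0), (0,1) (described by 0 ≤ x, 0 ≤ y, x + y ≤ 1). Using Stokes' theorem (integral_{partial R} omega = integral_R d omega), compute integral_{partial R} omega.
integral_(partial R) omega = -2/3

Stokes: integral_partial_R omega = integral_R d omega with d omega = (∂Q/∂x - ∂P/∂y) dx ∧ dy.
  ∂Q/∂x = -y
  ∂P/∂y = 3*x
  integrand = ∂Q/∂x - ∂P/∂y = -3*x - y.
Integrating over R: integral_0^1 integral_0^{1-x} (-3*x - y) dy dx = -2/3.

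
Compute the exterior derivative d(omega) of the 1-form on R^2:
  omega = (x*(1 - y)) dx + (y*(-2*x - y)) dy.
d(omega) = (x - 2*y) dx ∧ dy

For a 1-form omega = sum_i f_i dx_i, the exterior derivative is
  d(omega) = sum_{i < j} (∂f_j/∂x_i - ∂f_i/∂x_j) dx_i ∧ dx_j.
  coefficient of dx ∧ dy: ∂f_2/∂x - ∂f_1/∂y = ∂(y*(-2*x - y))/∂x - ∂(x*(1 - y))/∂y = x - 2*y
Assembling: d(omega) = (x - 2*y) dx ∧ dy.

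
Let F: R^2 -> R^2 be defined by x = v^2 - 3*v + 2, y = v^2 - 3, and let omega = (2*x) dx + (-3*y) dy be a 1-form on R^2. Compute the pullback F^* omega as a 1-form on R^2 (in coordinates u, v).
F^* omega = (-2*v^3 - 18*v^2 + 44*v - 12) dv

Using F^*(f dg) = (f ∘ F) d(g ∘ F), substitute each coordinate x_i by F_i(u, v) in f_i, and replace dx_i by d F_i = (∂F_i/∂u) du + (∂F_i/∂v) dv.
  For the x component: f_1(F) = 2*v^2 - 6*v + 4; d F_1 = (0) du + (2*v - 3) dv
  For the y component: f_2(F) = 9 - 3*v^2; d F_2 = (0) du + (2*v) dv
Combining and collecting du, dv coefficients:
  coeff of du: 0
  coeff of dv: -2*v^3 - 18*v^2 + 44*v - 12
F^* omega = (-2*v^3 - 18*v^2 + 44*v - 12) dv.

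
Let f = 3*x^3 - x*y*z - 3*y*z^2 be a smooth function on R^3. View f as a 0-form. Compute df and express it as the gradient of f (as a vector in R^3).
df = (9*x^2 - y*z) dx + (z*(-x - 3*z)) dy + (y*(-x - 6*z)) dz; grad f = (9*x^2 - y*z, z*(-x - 3*z), y*(-x - 6*z))

For a 0-form f, d f = (∂f/∂x) dx + (∂f/∂y) dy + (∂f/∂z) dz. The components of the vector representation are exactly the entries of grad f in Cartesian coordinates:
  ∂f/∂x = 9*x^2 - y*z
  ∂f/∂y = z*(-x - 3*z)
  ∂f/∂z = y*(-x - 6*z).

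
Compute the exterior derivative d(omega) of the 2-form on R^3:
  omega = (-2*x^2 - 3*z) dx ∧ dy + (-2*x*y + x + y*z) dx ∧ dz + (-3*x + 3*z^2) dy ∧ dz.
d(omega) = (2*x - z - 6) dx ∧ dy ∧ dz

For a 2-form omega = sum_{i<j} g_{ij} dx_i ∧ dx_j, the exterior derivative is
  d(omega) = sum_{i<j} d(g_{ij}) ∧ dx_i ∧ dx_j = sum_{i<j, k} (∂g_{ij}/∂x_k) dx_k ∧ dx_i ∧ dx_j.
Expand each term, using dx_k ∧ dx_i ∧ dx_j = sgn(permutation) dx_{(a)} ∧ dx_{(b)} ∧ dx_{(c)} with (a < b < c) sorted:
  d(-2*x^2 - 3*z) includes (∂/∂z)(-2*x^2 - 3*z) dz = (-3) dz, which multiplied by dx ∧ dy gives (-3) dx ∧ dy ∧ dz
  d(-2*x*y + x + y*z) includes (∂/∂y)(-2*x*y + x + y*z) dy = (-2*x + z) dy, which multiplied by dx ∧ dz gives (2*x - z) dx ∧ dy ∧ dz
  d(-3*x + 3*z^2) includes (∂/∂x)(-3*x + 3*z^2) dx = (-3) dx, which multiplied by dy ∧ dz gives (-3) dx ∧ dy ∧ dz
Collecting like 3-forms: d(omega) = (2*x - z - 6) dx ∧ dy ∧ dz.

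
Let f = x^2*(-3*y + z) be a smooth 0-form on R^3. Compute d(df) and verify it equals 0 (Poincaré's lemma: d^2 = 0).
d(df) = 0

Step 1: df = sum_i (∂f/∂x_i) dx_i = (2*x*(-3*y + z)) dx + (-3*x^2) dy + (x^2) dz.
Step 2: Apply d again. Using the 1-form formula, the coefficient of dx ∧ dy in d(df) is ∂^2 f/∂x ∂y - ∂^2 f/∂y ∂x = (-6*x) - (-6*x) = 0 (equality of mixed partials for smooth f).
Similarly for dx ∧ dz and dy ∧ dz — all coefficients vanish. So d(df) = 0.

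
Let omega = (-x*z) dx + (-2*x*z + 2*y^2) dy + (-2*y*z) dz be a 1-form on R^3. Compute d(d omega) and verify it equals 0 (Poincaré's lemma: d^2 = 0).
d(d omega) = 0

Step 1: d omega = sum_{i<j} (∂f_j/∂x_i - ∂f_i/∂x_j) dx_i ∧ dx_j:
  coeff of dx ∧ dy: -2*z
  coeff of dx ∧ dz: x
  coeff of dy ∧ dz: 2*x - 2*z
Step 2: Apply d again to each 2-form coefficient. The only possible 3-form in R^3 is dx ∧ dy ∧ dz, with coefficient
  ∂(coeff of dy∧dz)/∂x - ∂(coeff of dx∧dz)/∂y + ∂(coeff of dx∧dy)/∂z
  = ∂/∂x (2*x - 2*z) - ∂/∂y (x) + ∂/∂z (-2*z).
Each of these terms simplifies to sums of mixed partials that cancel in pairs. The result is 0 (by equality of mixed partials for smooth functions — Schwarz / Clairaut).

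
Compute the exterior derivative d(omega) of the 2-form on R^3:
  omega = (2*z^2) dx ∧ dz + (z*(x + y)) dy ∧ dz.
d(omega) = (z) dx ∧ dy ∧ dz

For a 2-form omega = sum_{i<j} g_{ij} dx_i ∧ dx_j, the exterior derivative is
  d(omega) = sum_{i<j} d(g_{ij}) ∧ dx_i ∧ dx_j = sum_{i<j, k} (∂g_{ij}/∂x_k) dx_k ∧ dx_i ∧ dx_j.
Expand each term, using dx_k ∧ dx_i ∧ dx_j = sgn(permutation) dx_{(a)} ∧ dx_{(b)} ∧ dx_{(c)} with (a < b < c) sorted:
  d(z*(x + y)) includes (∂/∂x)(z*(x + y)) dx = (z) dx, which multiplied by dy ∧ dz gives (z) dx ∧ dy ∧ dz
Collecting like 3-forms: d(omega) = (z) dx ∧ dy ∧ dz.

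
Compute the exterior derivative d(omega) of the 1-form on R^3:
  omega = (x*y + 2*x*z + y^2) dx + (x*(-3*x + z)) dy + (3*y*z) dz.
d(omega) = (-7*x - 2*y + z) dx ∧ dy + (-2*x) dx ∧ dz + (-x + 3*z) dy ∧ dz

For a 1-form omega = sum_i f_i dx_i, the exterior derivative is
  d(omega) = sum_{i < j} (∂f_j/∂x_i - ∂f_i/∂x_j) dx_i ∧ dx_j.
  coefficient of dx ∧ dy: ∂f_2/∂x - ∂f_1/∂y = ∂(x*(-3*x + z))/∂x - ∂(x*y + 2*x*z + y^2)/∂y = -7*x - 2*y + z
  coefficient of dx ∧ dz: ∂f_3/∂x - ∂f_1/∂z = ∂(3*y*z)/∂x - ∂(x*y + 2*x*z + y^2)/∂z = -2*x
  coefficient of dy ∧ dz: ∂f_3/∂y - ∂f_2/∂z = ∂(3*y*z)/∂y - ∂(x*(-3*x + z))/∂z = -x + 3*z
Assembling: d(omega) = (-7*x - 2*y + z) dx ∧ dy + (-2*x) dx ∧ dz + (-x + 3*z) dy ∧ dz.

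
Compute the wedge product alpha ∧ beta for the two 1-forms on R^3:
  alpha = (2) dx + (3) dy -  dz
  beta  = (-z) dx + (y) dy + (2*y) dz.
alpha ∧ beta = (2*y + 3*z) dx ∧ dy + (4*y - z) dx ∧ dz + (7*y) dy ∧ dz

Distribute the wedge, using dx_i ∧ dx_j = -dx_j ∧ dx_i and dx_i ∧ dx_i = 0. For each pair (i, j) with i < j, the coefficient of dx_i ∧ dx_j in alpha ∧ beta is (alpha_i * beta_j - alpha_j * beta_i). Collecting: alpha ∧ beta = (2*y + 3*z) dx ∧ dy + (4*y - z) dx ∧ dz + (7*y) dy ∧ dz.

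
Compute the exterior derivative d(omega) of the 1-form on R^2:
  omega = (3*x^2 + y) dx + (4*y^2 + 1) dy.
d(omega) = (-1) dx ∧ dy

For a 1-form omega = sum_i f_i dx_i, the exterior derivative is
  d(omega) = sum_{i < j} (∂f_j/∂x_i - ∂f_i/∂x_j) dx_i ∧ dx_j.
  coefficient of dx ∧ dy: ∂f_2/∂x - ∂f_1/∂y = ∂(4*y^2 + 1)/∂x - ∂(3*x^2 + y)/∂y = -1
Assembling: d(omega) = (-1) dx ∧ dy.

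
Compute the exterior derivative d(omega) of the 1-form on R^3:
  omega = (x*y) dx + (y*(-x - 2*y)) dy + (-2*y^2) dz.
d(omega) = (-x - y) dx ∧ dy + (-4*y) dy ∧ dz

For a 1-form omega = sum_i f_i dx_i, the exterior derivative is
  d(omega) = sum_{i < j} (∂f_j/∂x_i - ∂f_i/∂x_j) dx_i ∧ dx_j.
  coefficient of dx ∧ dy: ∂f_2/∂x - ∂f_1/∂y = ∂(y*(-x - 2*y))/∂x - ∂(x*y)/∂y = -x - y
  coefficient of dy ∧ dz: ∂f_3/∂y - ∂f_2/∂z = ∂(-2*y^2)/∂y - ∂(y*(-x - 2*y))/∂z = -4*y
Assembling: d(omega) = (-x - y) dx ∧ dy + (-4*y) dy ∧ dz.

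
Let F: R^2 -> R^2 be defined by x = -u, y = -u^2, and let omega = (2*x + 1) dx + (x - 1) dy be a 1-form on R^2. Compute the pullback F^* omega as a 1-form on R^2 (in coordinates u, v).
F^* omega = (2*u^2 + 4*u - 1) du

Using F^*(f dg) = (f ∘ F) d(g ∘ F), substitute each coordinate x_i by F_i(u, v) in f_i, and replace dx_i by d F_i = (∂F_i/∂u) du + (∂F_i/∂v) dv.
  For the x component: f_1(F) = 1 - 2*u; d F_1 = (-1) du + (0) dv
  For the y component: f_2(F) = -u - 1; d F_2 = (-2*u) du + (0) dv
Combining and collecting du, dv coefficients:
  coeff of du: 2*u^2 + 4*u - 1
  coeff of dv: 0
F^* omega = (2*u^2 + 4*u - 1) du.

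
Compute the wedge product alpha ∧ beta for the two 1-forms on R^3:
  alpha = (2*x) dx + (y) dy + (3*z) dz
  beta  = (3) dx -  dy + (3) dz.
alpha ∧ beta = (-2*x - 3*y) dx ∧ dy + (6*x - 9*z) dx ∧ dz + (3*y + 3*z) dy ∧ dz

Distribute the wedge, using dx_i ∧ dx_j = -dx_j ∧ dx_i and dx_i ∧ dx_i = 0. For each pair (i, j) with i < j, the coefficient of dx_i ∧ dx_j in alpha ∧ beta is (alpha_i * beta_j - alpha_j * beta_i). Collecting: alpha ∧ beta = (-2*x - 3*y) dx ∧ dy + (6*x - 9*z) dx ∧ dz + (3*y + 3*z) dy ∧ dz.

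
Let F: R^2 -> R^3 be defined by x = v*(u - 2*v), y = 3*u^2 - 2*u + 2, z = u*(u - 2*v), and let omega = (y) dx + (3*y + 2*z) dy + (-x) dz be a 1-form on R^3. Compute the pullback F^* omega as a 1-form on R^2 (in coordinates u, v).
F^* omega = (66*u^3 - 23*u^2*v - 58*u^2 + 6*u*v^2 + 6*u*v + 48*u - 4*v^3 + 2*v - 12) du + (3*u^3 - 10*u^2*v - 2*u^2 - 4*u*v^2 + 8*u*v + 2*u - 8*v) dv

Using F^*(f dg) = (f ∘ F) d(g ∘ F), substitute each coordinate x_i by F_i(u, v) in f_i, and replace dx_i by d F_i = (∂F_i/∂u) du + (∂F_i/∂v) dv.
  For the x component: f_1(F) = 3*u^2 - 2*u + 2; d F_1 = (v) du + (u - 4*v) dv
  For the y component: f_2(F) = 11*u^2 - 4*u*v - 6*u + 6; d F_2 = (6*u - 2) du + (0) dv
  For the z component: f_3(F) = v*(-u + 2*v); d F_3 = (2*u - 2*v) du + (-2*u) dv
Combining and collecting du, dv coefficients:
  coeff of du: 66*u^3 - 23*u^2*v - 58*u^2 + 6*u*v^2 + 6*u*v + 48*u - 4*v^3 + 2*v - 12
  coeff of dv: 3*u^3 - 10*u^2*v - 2*u^2 - 4*u*v^2 + 8*u*v + 2*u - 8*v
F^* omega = (66*u^3 - 23*u^2*v - 58*u^2 + 6*u*v^2 + 6*u*v + 48*u - 4*v^3 + 2*v - 12) du + (3*u^3 - 10*u^2*v - 2*u^2 - 4*u*v^2 + 8*u*v + 2*u - 8*v) dv.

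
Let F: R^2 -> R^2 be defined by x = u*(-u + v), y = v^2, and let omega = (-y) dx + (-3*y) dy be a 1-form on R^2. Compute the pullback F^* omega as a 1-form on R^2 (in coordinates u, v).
F^* omega = (v^2*(2*u - v)) du + (v^2*(-u - 6*v)) dv

Using F^*(f dg) = (f ∘ F) d(g ∘ F), substitute each coordinate x_i by F_i(u, v) in f_i, and replace dx_i by d F_i = (∂F_i/∂u) du + (∂F_i/∂v) dv.
  For the x component: f_1(F) = -v^2; d F_1 = (-2*u + v) du + (u) dv
  For the y component: f_2(F) = -3*v^2; d F_2 = (0) du + (2*v) dv
Combining and collecting du, dv coefficients:
  coeff of du: v^2*(2*u - v)
  coeff of dv: v^2*(-u - 6*v)
F^* omega = (v^2*(2*u - v)) du + (v^2*(-u - 6*v)) dv.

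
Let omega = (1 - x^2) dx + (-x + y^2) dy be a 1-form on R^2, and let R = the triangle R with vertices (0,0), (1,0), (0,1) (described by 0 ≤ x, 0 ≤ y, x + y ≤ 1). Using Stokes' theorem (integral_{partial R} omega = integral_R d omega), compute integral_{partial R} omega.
integral_(partial R) omega = -1/2

Stokes: integral_partial_R omega = integral_R d omega with d omega = (∂Q/∂x - ∂P/∂y) dx ∧ dy.
  ∂Q/∂x = -1
  ∂P/∂y = 0
  integrand = ∂Q/∂x - ∂P/∂y = -1.
Integrating over R: integral_0^1 integral_0^{1-x} (-1) dy dx = -1/2.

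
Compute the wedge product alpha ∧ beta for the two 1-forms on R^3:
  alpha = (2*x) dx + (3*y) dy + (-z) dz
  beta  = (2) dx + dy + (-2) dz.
alpha ∧ beta = (2*x - 6*y) dx ∧ dy + (-4*x + 2*z) dx ∧ dz + (-6*y + z) dy ∧ dz

Distribute the wedge, using dx_i ∧ dx_j = -dx_j ∧ dx_i and dx_i ∧ dx_i = 0. For each pair (i, j) with i < j, the coefficient of dx_i ∧ dx_j in alpha ∧ beta is (alpha_i * beta_j - alpha_j * beta_i). Collecting: alpha ∧ beta = (2*x - 6*y) dx ∧ dy + (-4*x + 2*z) dx ∧ dz + (-6*y + z) dy ∧ dz.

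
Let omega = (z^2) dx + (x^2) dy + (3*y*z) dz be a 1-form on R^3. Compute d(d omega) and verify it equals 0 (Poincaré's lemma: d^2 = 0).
d(d omega) = 0

Step 1: d omega = sum_{i<j} (∂f_j/∂x_i - ∂f_i/∂x_j) dx_i ∧ dx_j:
  coeff of dx ∧ dy: 2*x
  coeff of dx ∧ dz: -2*z
  coeff of dy ∧ dz: 3*z
Step 2: Apply d again to each 2-form coefficient. The only possible 3-form in R^3 is dx ∧ dy ∧ dz, with coefficient
  ∂(coeff of dy∧dz)/∂x - ∂(coeff of dx∧dz)/∂y + ∂(coeff of dx∧dy)/∂z
  = ∂/∂x (3*z) - ∂/∂y (-2*z) + ∂/∂z (2*x).
Each of these terms simplifies to sums of mixed partials that cancel in pairs. The result is 0 (by equality of mixed partials for smooth functions — Schwarz / Clairaut).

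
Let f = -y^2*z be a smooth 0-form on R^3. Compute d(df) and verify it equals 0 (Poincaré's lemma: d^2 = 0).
d(df) = 0

Step 1: df = sum_i (∂f/∂x_i) dx_i = (0) dx + (-2*y*z) dy + (-y^2) dz.
Step 2: Apply d again. Using the 1-form formula, the coefficient of dx ∧ dy in d(df) is ∂^2 f/∂x ∂y - ∂^2 f/∂y ∂x = (0) - (0) = 0 (equality of mixed partials for smooth f).
Similarly for dx ∧ dz and dy ∧ dz — all coefficients vanish. So d(df) = 0.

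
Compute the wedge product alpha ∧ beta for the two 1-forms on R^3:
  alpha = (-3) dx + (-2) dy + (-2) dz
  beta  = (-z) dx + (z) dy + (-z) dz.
alpha ∧ beta = (-5*z) dx ∧ dy + (z) dx ∧ dz + (4*z) dy ∧ dz

Distribute the wedge, using dx_i ∧ dx_j = -dx_j ∧ dx_i and dx_i ∧ dx_i = 0. For each pair (i, j) with i < j, the coefficient of dx_i ∧ dx_j in alpha ∧ beta is (alpha_i * beta_j - alpha_j * beta_i). Collecting: alpha ∧ beta = (-5*z) dx ∧ dy + (z) dx ∧ dz + (4*z) dy ∧ dz.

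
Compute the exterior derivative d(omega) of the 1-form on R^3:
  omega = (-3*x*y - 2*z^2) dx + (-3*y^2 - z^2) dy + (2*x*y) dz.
d(omega) = (3*x) dx ∧ dy + (2*y + 4*z) dx ∧ dz + (2*x + 2*z) dy ∧ dz

For a 1-form omega = sum_i f_i dx_i, the exterior derivative is
  d(omega) = sum_{i < j} (∂f_j/∂x_i - ∂f_i/∂x_j) dx_i ∧ dx_j.
  coefficient of dx ∧ dy: ∂f_2/∂x - ∂f_1/∂y = ∂(-3*y^2 - z^2)/∂x - ∂(-3*x*y - 2*z^2)/∂y = 3*x
  coefficient of dx ∧ dz: ∂f_3/∂x - ∂f_1/∂z = ∂(2*x*y)/∂x - ∂(-3*x*y - 2*z^2)/∂z = 2*y + 4*z
  coefficient of dy ∧ dz: ∂f_3/∂y - ∂f_2/∂z = ∂(2*x*y)/∂y - ∂(-3*y^2 - z^2)/∂z = 2*x + 2*z
Assembling: d(omega) = (3*x) dx ∧ dy + (2*y + 4*z) dx ∧ dz + (2*x + 2*z) dy ∧ dz.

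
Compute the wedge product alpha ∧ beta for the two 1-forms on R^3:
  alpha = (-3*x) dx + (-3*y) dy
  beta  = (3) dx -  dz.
alpha ∧ beta = (3*x) dx ∧ dz + (9*y) dx ∧ dy + (3*y) dy ∧ dz

Distribute the wedge, using dx_i ∧ dx_j = -dx_j ∧ dx_i and dx_i ∧ dx_i = 0. For each pair (i, j) with i < j, the coefficient of dx_i ∧ dx_j in alpha ∧ beta is (alpha_i * beta_j - alpha_j * beta_i). Collecting: alpha ∧ beta = (3*x) dx ∧ dz + (9*y) dx ∧ dy + (3*y) dy ∧ dz.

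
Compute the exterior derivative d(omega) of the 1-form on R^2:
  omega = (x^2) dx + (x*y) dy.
d(omega) = (y) dx ∧ dy

For a 1-form omega = sum_i f_i dx_i, the exterior derivative is
  d(omega) = sum_{i < j} (∂f_j/∂x_i - ∂f_i/∂x_j) dx_i ∧ dx_j.
  coefficient of dx ∧ dy: ∂f_2/∂x - ∂f_1/∂y = ∂(x*y)/∂x - ∂(x^2)/∂y = y
Assembling: d(omega) = (y) dx ∧ dy.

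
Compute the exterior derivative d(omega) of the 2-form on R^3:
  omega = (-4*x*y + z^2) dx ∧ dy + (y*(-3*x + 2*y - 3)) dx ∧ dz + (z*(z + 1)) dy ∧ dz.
d(omega) = (3*x - 4*y + 2*z + 3) dx ∧ dy ∧ dz

For a 2-form omega = sum_{i<j} g_{ij} dx_i ∧ dx_j, the exterior derivative is
  d(omega) = sum_{i<j} d(g_{ij}) ∧ dx_i ∧ dx_j = sum_{i<j, k} (∂g_{ij}/∂x_k) dx_k ∧ dx_i ∧ dx_j.
Expand each term, using dx_k ∧ dx_i ∧ dx_j = sgn(permutation) dx_{(a)} ∧ dx_{(b)} ∧ dx_{(c)} with (a < b < c) sorted:
  d(-4*x*y + z^2) includes (∂/∂z)(-4*x*y + z^2) dz = (2*z) dz, which multiplied by dx ∧ dy gives (2*z) dx ∧ dy ∧ dz
  d(y*(-3*x + 2*y - 3)) includes (∂/∂y)(y*(-3*x + 2*y - 3)) dy = (-3*x + 4*y - 3) dy, which multiplied by dx ∧ dz gives (3*x - 4*y + 3) dx ∧ dy ∧ dz
Collecting like 3-forms: d(omega) = (3*x - 4*y + 2*z + 3) dx ∧ dy ∧ dz.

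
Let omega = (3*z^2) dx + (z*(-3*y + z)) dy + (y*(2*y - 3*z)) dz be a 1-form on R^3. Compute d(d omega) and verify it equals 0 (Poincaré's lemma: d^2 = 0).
d(d omega) = 0

Step 1: d omega = sum_{i<j} (∂f_j/∂x_i - ∂f_i/∂x_j) dx_i ∧ dx_j:
  coeff of dx ∧ dy: 0
  coeff of dx ∧ dz: -6*z
  coeff of dy ∧ dz: 7*y - 5*z
Step 2: Apply d again to each 2-form coefficient. The only possible 3-form in R^3 is dx ∧ dy ∧ dz, with coefficient
  ∂(coeff of dy∧dz)/∂x - ∂(coeff of dx∧dz)/∂y + ∂(coeff of dx∧dy)/∂z
  = ∂/∂x (7*y - 5*z) - ∂/∂y (-6*z) + ∂/∂z (0).
Each of these terms simplifies to sums of mixed partials that cancel in pairs. The result is 0 (by equality of mixed partials for smooth functions — Schwarz / Clairaut).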